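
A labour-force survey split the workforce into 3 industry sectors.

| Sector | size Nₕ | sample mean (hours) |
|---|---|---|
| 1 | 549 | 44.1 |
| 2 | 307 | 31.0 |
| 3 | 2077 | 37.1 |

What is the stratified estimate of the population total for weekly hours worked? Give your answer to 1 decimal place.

1: 549·44.1 = 24210.9
2: 307·31.0 = 9517
3: 2077·37.1 = 77056.7
τ̂ = Σ Nₕx̄ₕ = 110784.6.

110784.6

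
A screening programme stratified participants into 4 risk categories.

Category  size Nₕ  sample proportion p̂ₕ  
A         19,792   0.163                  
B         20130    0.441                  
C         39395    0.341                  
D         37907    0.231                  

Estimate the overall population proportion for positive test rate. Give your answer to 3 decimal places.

0.293

Wₕ = Nₕ/N with N = 117224: 0.1688, 0.1717, 0.3361, 0.3234.
p̂_st = 0.1688·0.163 + 0.1717·0.441 + 0.3361·0.341 + 0.3234·0.231 ≈ 0.29255... → 0.293.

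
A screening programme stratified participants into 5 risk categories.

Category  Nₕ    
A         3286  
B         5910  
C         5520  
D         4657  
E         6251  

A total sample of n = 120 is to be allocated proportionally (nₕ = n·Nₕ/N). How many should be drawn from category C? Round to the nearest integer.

26

Share of category C = 5520/25624 = 0.21542.
Allocate 120 × 0.21542 = 25.851... → 26.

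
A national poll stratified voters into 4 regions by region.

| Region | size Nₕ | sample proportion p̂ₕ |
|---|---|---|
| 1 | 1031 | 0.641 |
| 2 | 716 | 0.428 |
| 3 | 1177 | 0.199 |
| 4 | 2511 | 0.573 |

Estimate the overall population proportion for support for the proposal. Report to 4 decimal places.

0.4858

N = 1031 + 716 + 1177 + 2511 = 5435.
Overall proportion = Σ (Nₕ/N)·p̂ₕ.
Σ Nₕp̂ₕ = 660.871 + 306.448 + 234.223 + 1438.803 = 2640.345.
2640.345 / 5435 = 0.485804... → 0.4858.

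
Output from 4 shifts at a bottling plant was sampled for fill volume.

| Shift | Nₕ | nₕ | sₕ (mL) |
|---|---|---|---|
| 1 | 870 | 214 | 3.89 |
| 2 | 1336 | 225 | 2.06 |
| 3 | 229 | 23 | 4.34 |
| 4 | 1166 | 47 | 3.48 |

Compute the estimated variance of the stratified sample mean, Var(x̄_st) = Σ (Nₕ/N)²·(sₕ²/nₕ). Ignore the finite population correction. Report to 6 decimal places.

N = 3601; Wₕ = Nₕ/N.
shift 1: (870/3601)²·3.89²/214 = 0.004127411
shift 2: (1336/3601)²·2.06²/225 = 0.002596083
shift 3: (229/3601)²·4.34²/23 = 0.003311893
shift 4: (1166/3601)²·3.48²/47 = 0.027015405
Sum = 0.037050793 → 0.037051.

0.037051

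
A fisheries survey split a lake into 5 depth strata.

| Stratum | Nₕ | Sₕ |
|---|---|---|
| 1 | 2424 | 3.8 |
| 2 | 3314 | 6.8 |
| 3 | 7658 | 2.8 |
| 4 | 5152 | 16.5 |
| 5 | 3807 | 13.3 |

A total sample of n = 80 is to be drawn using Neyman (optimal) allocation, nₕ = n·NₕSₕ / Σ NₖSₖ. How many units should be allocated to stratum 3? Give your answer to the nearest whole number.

1: NₕSₕ = 2424·3.8 = 9211.2
2: NₕSₕ = 3314·6.8 = 22535.2
3: NₕSₕ = 7658·2.8 = 21442.4
4: NₕSₕ = 5152·16.5 = 85008
5: NₕSₕ = 3807·13.3 = 50633.1
Σ NₕSₕ = 188829.9.
n_3 = 80·21442.4/188829.9 = 9.084... → 9.

9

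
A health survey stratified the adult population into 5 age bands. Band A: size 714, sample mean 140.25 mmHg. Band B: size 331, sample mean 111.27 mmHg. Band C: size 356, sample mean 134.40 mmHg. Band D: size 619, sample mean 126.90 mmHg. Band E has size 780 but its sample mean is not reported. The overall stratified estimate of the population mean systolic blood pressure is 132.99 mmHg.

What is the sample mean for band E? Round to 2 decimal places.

N = 714 + 331 + 356 + 619 + 780 = 2800.
Overall total = μ·N = 132.99·2800 = 372372.
Subtract the known strata: 714·140.25 + 331·111.27 + 356·134.40 + 619·126.90 = 263366.37.
Remaining total for band E: 372372 − 263366.37 = 109005.63.
Divide by its size: 109005.63 / 780 = 139.7508... → 139.75.

139.75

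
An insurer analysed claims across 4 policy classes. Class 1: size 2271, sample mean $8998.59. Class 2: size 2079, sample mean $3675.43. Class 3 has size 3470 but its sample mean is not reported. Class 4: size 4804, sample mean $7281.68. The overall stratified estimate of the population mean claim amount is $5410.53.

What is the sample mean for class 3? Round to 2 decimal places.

Σ Nₕx̄ₕ = N·μ, so 3470·x̄_3 = 12624·5410.53 − (2271·8998.59 + 2079·3675.43 + 4804·7281.68).
= 68302530.72 − 63058207.58 = 5244323.14.
x̄_3 = 5244323.14 / 3470 = 1511.3323... → 1511.33.

1511.33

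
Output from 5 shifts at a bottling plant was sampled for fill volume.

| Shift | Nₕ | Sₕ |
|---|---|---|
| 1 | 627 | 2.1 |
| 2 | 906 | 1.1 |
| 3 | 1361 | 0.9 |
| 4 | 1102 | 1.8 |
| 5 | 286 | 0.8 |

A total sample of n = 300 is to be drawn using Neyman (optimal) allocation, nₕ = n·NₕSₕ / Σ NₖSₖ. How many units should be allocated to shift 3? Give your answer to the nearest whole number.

64

Σ NₕSₕ = 627·2.1 + 906·1.1 + 1361·0.9 + 1102·1.8 + 286·0.8 = 5750.6.
Share for 3: 1224.9/5750.6 = 0.21300.
n_3 = 300 × 0.21300 = 63.901... → 64.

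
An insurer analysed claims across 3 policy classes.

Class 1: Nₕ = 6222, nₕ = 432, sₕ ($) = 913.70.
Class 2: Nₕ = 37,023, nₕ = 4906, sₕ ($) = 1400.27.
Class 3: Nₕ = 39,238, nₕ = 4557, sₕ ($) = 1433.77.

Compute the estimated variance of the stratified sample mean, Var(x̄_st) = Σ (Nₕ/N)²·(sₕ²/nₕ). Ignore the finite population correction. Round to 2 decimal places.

193.60

N = 82483; Wₕ = Nₕ/N.
class 1: (6222/82483)²·913.70²/432 = 10.99650
class 2: (37023/82483)²·1400.27²/4906 = 80.52122
class 3: (39238/82483)²·1433.77²/4557 = 102.08567
Sum = 193.60339 → 193.60.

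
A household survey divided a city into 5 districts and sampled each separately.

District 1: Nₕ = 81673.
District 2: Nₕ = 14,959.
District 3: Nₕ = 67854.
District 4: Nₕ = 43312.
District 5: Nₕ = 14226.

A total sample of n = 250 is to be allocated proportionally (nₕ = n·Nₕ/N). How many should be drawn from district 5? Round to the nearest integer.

16

N = 81673 + 14959 + 67854 + 43312 + 14226 = 222024.
n_5 = 250·14226/222024 = 16.019... → 16.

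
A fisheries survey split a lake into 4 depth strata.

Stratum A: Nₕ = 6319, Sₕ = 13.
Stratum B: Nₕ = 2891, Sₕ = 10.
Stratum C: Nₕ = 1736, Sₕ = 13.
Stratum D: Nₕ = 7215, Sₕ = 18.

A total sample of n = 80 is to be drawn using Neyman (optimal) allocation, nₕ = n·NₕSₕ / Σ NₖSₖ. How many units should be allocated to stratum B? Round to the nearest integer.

9

Σ NₕSₕ = 6319·13 + 2891·10 + 1736·13 + 7215·18 = 263495.
Share for B: 28910/263495 = 0.10972.
n_B = 80 × 0.10972 = 8.777... → 9.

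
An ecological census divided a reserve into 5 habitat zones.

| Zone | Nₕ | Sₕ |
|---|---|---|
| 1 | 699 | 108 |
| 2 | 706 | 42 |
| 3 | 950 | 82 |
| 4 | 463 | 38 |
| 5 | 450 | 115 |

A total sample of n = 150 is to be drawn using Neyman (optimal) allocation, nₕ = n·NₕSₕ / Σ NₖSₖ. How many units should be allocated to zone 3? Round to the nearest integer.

1: NₕSₕ = 699·108 = 75492
2: NₕSₕ = 706·42 = 29652
3: NₕSₕ = 950·82 = 77900
4: NₕSₕ = 463·38 = 17594
5: NₕSₕ = 450·115 = 51750
Σ NₕSₕ = 252388.
n_3 = 150·77900/252388 = 46.298... → 46.

46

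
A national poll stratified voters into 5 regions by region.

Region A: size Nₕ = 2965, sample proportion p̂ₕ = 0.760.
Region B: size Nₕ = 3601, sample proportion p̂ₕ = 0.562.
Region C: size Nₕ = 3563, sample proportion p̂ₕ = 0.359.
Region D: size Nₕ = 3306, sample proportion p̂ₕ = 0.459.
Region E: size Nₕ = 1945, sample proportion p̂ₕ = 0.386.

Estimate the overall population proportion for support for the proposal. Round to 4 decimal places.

N = 2965 + 3601 + 3563 + 3306 + 1945 = 15380.
Overall proportion = Σ (Nₕ/N)·p̂ₕ.
Σ Nₕp̂ₕ = 2253.4 + 2023.762 + 1279.117 + 1517.454 + 750.77 = 7824.503.
7824.503 / 15380 = 0.508745... → 0.5087.

0.5087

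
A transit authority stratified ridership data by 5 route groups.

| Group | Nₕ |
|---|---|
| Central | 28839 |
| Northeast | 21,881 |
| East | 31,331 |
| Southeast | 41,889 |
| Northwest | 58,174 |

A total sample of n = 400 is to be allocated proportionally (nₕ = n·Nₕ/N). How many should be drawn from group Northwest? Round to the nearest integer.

N = 28839 + 21881 + 31331 + 41889 + 58174 = 182114.
n_Northwest = 400·58174/182114 = 127.775... → 128.

128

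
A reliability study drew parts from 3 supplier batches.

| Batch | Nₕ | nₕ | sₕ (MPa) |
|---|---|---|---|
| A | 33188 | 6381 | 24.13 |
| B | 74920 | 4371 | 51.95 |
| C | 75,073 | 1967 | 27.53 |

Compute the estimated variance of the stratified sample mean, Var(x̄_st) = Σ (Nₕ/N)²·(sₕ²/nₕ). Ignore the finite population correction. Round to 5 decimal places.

0.17099

N = 183181; Wₕ = Nₕ/N.
batch A: (33188/183181)²·24.13²/6381 = 0.00299521
batch B: (74920/183181)²·51.95²/4371 = 0.10328208
batch C: (75073/183181)²·27.53²/1967 = 0.06471646
Sum = 0.17099375 → 0.17099.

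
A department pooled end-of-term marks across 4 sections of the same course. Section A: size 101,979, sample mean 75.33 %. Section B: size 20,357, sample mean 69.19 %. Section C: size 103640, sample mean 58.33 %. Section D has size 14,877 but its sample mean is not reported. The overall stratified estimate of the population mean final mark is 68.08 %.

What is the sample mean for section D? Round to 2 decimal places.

84.79

Σ Nₕx̄ₕ = N·μ, so 14877·x̄_D = 240853·68.08 − (101979·75.33 + 20357·69.19 + 103640·58.33).
= 16397272.24 − 15135900.1 = 1261372.14.
x̄_D = 1261372.14 / 14877 = 84.7867... → 84.79.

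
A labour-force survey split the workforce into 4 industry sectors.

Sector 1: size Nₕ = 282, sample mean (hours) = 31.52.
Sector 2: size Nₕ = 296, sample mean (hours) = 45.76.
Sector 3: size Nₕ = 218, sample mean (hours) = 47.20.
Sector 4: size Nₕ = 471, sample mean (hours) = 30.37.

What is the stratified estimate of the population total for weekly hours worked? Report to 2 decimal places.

47027.47

Population total = Σ Nₕ·x̄ₕ (each stratum's size times its mean).
282·31.52 + 296·45.76 + 218·47.20 + 471·30.37 = 8888.64 + 13544.96 + 10289.6 + 14304.27 = 47027.47.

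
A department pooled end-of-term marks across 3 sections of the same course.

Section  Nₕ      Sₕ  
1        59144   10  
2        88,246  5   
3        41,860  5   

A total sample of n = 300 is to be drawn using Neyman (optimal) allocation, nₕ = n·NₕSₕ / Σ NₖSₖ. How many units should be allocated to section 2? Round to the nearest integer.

107

1: NₕSₕ = 59144·10 = 591440
2: NₕSₕ = 88246·5 = 441230
3: NₕSₕ = 41860·5 = 209300
Σ NₕSₕ = 1241970.
n_2 = 300·441230/1241970 = 106.580... → 107.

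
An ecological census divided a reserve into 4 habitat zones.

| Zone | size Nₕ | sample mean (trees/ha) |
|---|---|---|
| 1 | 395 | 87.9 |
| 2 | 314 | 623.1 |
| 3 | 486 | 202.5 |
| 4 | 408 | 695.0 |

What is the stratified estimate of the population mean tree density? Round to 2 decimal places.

382.00

N = 395 + 314 + 486 + 408 = 1603.
Overall mean = Σ (Nₕ/N)·x̄ₕ — weight by population share, not a simple average.
Σ Nₕx̄ₕ = 395·87.9 + 314·623.1 + 486·202.5 + 408·695.0 = 34720.5 + 195653.4 + 98415 + 283560 = 612348.9.
Divide by N: 612348.9 / 1603 = 382.0018... → 382.00.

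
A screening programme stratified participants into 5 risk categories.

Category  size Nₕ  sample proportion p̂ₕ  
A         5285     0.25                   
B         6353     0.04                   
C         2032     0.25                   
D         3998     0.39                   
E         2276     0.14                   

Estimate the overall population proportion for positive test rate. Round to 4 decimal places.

0.1986

N = 5285 + 6353 + 2032 + 3998 + 2276 = 19944.
Overall proportion = Σ (Nₕ/N)·p̂ₕ.
Σ Nₕp̂ₕ = 1321.25 + 254.12 + 508 + 1559.22 + 318.64 = 3961.23.
3961.23 / 19944 = 0.198618... → 0.1986.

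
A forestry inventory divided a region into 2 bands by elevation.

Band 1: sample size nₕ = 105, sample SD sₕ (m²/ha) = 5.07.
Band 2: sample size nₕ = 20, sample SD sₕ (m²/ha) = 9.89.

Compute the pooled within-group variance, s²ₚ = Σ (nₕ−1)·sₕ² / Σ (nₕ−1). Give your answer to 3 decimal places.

36.843

Degrees of freedom: 104 + 19 = 123.
Σ(nₕ−1)sₕ² = 104·25.7049 + 19·97.8121 = 4531.7395.
s²ₚ = 4531.7395 / 123 = 36.84341... → 36.843.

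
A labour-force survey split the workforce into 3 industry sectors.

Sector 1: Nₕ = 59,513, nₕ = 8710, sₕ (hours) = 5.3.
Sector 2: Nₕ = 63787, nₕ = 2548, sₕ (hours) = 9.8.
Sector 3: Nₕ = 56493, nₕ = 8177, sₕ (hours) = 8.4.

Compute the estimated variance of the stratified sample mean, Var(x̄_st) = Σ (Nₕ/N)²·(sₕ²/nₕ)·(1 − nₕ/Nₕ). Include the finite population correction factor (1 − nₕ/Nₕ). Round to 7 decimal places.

0.0055850

N = 179793; Wₕ = Nₕ/N.
sector 1: (59513/179793)²·5.3²/8710·(1 − 8710/59513) = 0.0003016402
sector 2: (63787/179793)²·9.8²/2548·(1 − 2548/63787) = 0.0045547803
sector 3: (56493/179793)²·8.4²/8177·(1 − 8177/56493) = 0.0007286259
Sum = 0.0055850465 → 0.0055850.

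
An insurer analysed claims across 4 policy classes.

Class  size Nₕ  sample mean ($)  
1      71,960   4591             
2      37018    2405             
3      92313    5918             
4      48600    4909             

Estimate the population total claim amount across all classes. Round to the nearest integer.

Estimate total by summing Nₕ·x̄ₕ over strata.
71960·4591 + 37018·2405 + 92313·5918 + 48600·4909 = 330368360 + 89028290 + 546308334 + 238577400 = 1204282384.

1204282384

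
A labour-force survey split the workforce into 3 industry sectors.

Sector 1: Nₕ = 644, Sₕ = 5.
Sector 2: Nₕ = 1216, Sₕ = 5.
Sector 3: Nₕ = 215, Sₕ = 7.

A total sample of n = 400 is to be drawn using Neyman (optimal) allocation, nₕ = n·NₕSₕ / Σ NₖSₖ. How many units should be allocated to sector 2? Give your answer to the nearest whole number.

225

1: NₕSₕ = 644·5 = 3220
2: NₕSₕ = 1216·5 = 6080
3: NₕSₕ = 215·7 = 1505
Σ NₕSₕ = 10805.
n_2 = 400·6080/10805 = 225.081... → 225.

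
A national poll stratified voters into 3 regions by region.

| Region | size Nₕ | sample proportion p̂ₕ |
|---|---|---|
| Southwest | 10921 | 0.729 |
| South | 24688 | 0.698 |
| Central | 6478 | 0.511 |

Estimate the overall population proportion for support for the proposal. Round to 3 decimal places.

0.677

Wₕ = Nₕ/N with N = 42087: 0.2595, 0.5866, 0.1539.
p̂_st = 0.2595·0.729 + 0.5866·0.698 + 0.1539·0.511 ≈ 0.67726... → 0.677.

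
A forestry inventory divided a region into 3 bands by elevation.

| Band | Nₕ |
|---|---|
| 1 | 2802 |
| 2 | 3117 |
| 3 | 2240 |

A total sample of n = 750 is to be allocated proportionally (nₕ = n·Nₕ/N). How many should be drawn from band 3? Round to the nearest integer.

Share of band 3 = 2240/8159 = 0.27454.
Allocate 750 × 0.27454 = 205.908... → 206.

206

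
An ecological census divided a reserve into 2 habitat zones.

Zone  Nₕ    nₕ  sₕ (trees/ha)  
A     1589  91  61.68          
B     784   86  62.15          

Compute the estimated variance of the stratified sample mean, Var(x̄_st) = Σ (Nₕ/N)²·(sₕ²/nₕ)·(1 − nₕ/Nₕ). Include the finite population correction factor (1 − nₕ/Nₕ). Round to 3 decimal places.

N = 2373. Term for each stratum: Wₕ²sₕ²/nₕ·(1−nₕ/Nₕ).
Var(x̄_st) = 17.672076 + 4.364755 = 22.036831 → 22.037.

22.037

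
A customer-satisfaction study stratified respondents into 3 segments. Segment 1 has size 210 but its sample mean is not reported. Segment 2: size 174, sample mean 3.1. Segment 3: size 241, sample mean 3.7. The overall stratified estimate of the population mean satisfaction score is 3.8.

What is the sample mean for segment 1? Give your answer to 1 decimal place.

N = 210 + 174 + 241 = 625.
Overall total = μ·N = 3.8·625 = 2375.
Subtract the known strata: 174·3.1 + 241·3.7 = 1431.1.
Remaining total for segment 1: 2375 − 1431.1 = 943.9.
Divide by its size: 943.9 / 210 = 4.495... → 4.5.

4.5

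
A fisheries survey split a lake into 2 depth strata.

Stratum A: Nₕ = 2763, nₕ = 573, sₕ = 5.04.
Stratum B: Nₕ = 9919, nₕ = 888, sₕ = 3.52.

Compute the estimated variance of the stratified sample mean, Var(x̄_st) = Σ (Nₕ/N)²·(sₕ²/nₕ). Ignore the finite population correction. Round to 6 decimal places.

N = 12682; Wₕ = Nₕ/N.
stratum A: (2763/12682)²·5.04²/573 = 0.002104228
stratum B: (9919/12682)²·3.52²/888 = 0.008535572
Sum = 0.010639800 → 0.010640.

0.010640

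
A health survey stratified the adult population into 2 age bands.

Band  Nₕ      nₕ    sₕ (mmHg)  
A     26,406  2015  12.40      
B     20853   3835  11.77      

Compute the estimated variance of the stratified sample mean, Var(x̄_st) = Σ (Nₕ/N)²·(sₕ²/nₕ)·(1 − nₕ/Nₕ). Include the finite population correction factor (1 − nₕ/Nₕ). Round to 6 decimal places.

N = 47259. Term for each stratum: Wₕ²sₕ²/nₕ·(1−nₕ/Nₕ).
Var(x̄_st) = 0.022005513 + 0.005739784 = 0.027745297 → 0.027745.

0.027745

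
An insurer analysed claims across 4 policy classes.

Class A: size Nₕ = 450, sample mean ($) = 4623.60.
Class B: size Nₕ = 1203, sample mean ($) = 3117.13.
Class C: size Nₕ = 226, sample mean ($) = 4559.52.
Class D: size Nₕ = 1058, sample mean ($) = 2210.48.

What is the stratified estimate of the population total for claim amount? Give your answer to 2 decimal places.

Estimate total by summing Nₕ·x̄ₕ over strata.
450·4623.60 + 1203·3117.13 + 226·4559.52 + 1058·2210.48 = 2080620 + 3749907.39 + 1030451.52 + 2338687.84 = 9199666.75.

9199666.75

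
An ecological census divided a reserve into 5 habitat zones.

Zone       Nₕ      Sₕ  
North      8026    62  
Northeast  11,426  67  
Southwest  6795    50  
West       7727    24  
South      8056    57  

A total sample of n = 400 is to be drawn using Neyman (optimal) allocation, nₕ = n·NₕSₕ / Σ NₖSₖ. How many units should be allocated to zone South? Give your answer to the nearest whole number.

82

North: NₕSₕ = 8026·62 = 497612
Northeast: NₕSₕ = 11426·67 = 765542
Southwest: NₕSₕ = 6795·50 = 339750
West: NₕSₕ = 7727·24 = 185448
South: NₕSₕ = 8056·57 = 459192
Σ NₕSₕ = 2247544.
n_South = 400·459192/2247544 = 81.723... → 82.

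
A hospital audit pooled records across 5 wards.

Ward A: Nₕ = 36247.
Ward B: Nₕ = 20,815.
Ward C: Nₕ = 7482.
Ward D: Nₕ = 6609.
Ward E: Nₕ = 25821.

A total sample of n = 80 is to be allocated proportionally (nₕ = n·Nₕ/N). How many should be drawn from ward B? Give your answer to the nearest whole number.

N = 36247 + 20815 + 7482 + 6609 + 25821 = 96974.
n_B = 80·20815/96974 = 17.172... → 17.

17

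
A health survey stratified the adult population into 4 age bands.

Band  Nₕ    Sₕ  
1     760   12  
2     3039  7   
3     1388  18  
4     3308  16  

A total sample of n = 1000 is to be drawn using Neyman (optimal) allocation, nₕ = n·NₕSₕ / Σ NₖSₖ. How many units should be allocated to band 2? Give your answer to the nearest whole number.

196

Σ NₕSₕ = 760·12 + 3039·7 + 1388·18 + 3308·16 = 108305.
Share for 2: 21273/108305 = 0.19642.
n_2 = 1000 × 0.19642 = 196.418... → 196.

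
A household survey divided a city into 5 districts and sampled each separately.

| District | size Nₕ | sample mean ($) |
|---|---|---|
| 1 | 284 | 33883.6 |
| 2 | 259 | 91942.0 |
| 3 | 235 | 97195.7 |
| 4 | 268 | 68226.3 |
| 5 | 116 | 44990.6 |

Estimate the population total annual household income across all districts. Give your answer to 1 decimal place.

1: 284·33883.6 = 9622942.4
2: 259·91942.0 = 23812978
3: 235·97195.7 = 22840989.5
4: 268·68226.3 = 18284648.4
5: 116·44990.6 = 5218909.6
τ̂ = Σ Nₕx̄ₕ = 79780467.9.

79780467.9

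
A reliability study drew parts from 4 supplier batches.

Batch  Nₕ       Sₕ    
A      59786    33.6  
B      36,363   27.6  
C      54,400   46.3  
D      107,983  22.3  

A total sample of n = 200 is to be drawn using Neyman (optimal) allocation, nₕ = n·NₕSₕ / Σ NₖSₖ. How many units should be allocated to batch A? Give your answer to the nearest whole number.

Σ NₕSₕ = 59786·33.6 + 36363·27.6 + 54400·46.3 + 107983·22.3 = 7939169.3.
Share for A: 2008809.6/7939169.3 = 0.25303.
n_A = 200 × 0.25303 = 50.605... → 51.

51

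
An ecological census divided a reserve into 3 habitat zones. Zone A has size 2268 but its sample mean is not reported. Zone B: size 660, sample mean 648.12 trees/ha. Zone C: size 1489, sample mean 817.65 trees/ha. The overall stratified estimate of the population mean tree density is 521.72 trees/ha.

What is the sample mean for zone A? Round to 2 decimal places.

N = 2268 + 660 + 1489 = 4417.
Overall total = μ·N = 521.72·4417 = 2304437.24.
Subtract the known strata: 660·648.12 + 1489·817.65 = 1645240.05.
Remaining total for zone A: 2304437.24 − 1645240.05 = 659197.19.
Divide by its size: 659197.19 / 2268 = 290.6513... → 290.65.

290.65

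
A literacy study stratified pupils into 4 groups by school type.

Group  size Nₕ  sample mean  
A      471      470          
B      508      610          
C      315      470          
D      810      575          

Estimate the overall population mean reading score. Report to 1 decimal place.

544.2

x̄_st = (Σ Nₕx̄ₕ) / (Σ Nₕ) = (471·470 + 508·610 + 315·470 + 810·575) / 2104
= 1145050 / 2104 = 544.225... → 544.2.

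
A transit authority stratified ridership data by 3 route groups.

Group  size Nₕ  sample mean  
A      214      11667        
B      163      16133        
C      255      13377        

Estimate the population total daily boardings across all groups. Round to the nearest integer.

8537552

Population total = Σ Nₕ·x̄ₕ (each stratum's size times its mean).
214·11667 + 163·16133 + 255·13377 = 2496738 + 2629679 + 3411135 = 8537552.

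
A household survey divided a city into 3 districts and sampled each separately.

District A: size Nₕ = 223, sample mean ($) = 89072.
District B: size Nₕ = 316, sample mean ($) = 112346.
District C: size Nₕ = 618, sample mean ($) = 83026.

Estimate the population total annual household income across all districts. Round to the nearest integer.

A: 223·89072 = 19863056
B: 316·112346 = 35501336
C: 618·83026 = 51310068
τ̂ = Σ Nₕx̄ₕ = 106674460.

106674460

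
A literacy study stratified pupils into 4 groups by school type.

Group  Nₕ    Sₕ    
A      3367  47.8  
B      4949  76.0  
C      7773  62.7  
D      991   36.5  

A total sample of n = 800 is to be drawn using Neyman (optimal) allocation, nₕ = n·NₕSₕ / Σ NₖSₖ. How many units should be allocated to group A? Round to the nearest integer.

A: NₕSₕ = 3367·47.8 = 160942.6
B: NₕSₕ = 4949·76.0 = 376124
C: NₕSₕ = 7773·62.7 = 487367.1
D: NₕSₕ = 991·36.5 = 36171.5
Σ NₕSₕ = 1060605.2.
n_A = 800·160942.6/1060605.2 = 121.397... → 121.

121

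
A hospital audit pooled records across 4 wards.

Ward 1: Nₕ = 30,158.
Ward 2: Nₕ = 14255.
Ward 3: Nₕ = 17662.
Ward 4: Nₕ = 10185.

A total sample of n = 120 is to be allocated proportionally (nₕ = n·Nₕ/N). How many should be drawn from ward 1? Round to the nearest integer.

50

Share of ward 1 = 30158/72260 = 0.41735.
Allocate 120 × 0.41735 = 50.082... → 50.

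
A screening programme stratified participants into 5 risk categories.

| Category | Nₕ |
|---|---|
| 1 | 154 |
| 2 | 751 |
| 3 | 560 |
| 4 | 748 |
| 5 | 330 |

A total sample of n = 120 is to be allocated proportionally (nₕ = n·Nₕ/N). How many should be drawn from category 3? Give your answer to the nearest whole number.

26

N = 154 + 751 + 560 + 748 + 330 = 2543.
n_3 = 120·560/2543 = 26.425... → 26.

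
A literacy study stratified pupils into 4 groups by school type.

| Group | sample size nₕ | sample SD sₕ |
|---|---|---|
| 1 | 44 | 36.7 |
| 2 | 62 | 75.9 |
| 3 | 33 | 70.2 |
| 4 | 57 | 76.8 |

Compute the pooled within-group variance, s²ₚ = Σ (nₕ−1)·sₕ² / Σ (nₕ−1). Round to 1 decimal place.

4673.6

Degrees of freedom: 43 + 61 + 32 + 56 = 192.
Σ(nₕ−1)sₕ² = 43·1346.89 + 61·5760.81 + 32·4928.04 + 56·5898.24 = 897324.4.
s²ₚ = 897324.4 / 192 = 4673.565... → 4673.6.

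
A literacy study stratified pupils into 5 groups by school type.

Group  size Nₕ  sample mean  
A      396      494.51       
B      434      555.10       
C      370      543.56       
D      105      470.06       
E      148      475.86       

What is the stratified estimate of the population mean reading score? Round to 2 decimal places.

521.43

N = 1453; weights Wₕ = Nₕ/N = (0.2725, 0.2987, 0.2546, 0.0723, 0.1019).
x̄_st = Σ Wₕ·x̄ₕ = 0.2725·494.51 + 0.2987·555.10 + 0.2546·543.56 + 0.0723·470.06 + 0.1019·475.86 ≈ 521.4316...
→ 521.43.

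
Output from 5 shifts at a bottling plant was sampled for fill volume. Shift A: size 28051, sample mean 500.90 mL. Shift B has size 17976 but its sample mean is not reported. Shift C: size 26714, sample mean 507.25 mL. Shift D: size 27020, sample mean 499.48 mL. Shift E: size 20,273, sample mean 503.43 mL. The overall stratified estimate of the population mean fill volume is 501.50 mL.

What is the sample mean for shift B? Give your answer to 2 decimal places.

Σ Nₕx̄ₕ = N·μ, so 17976·x̄_B = 120034·501.50 − (28051·500.90 + 26714·507.25 + 27020·499.48 + 20273·503.43).
= 60197051 − 51303408.39 = 8893642.61.
x̄_B = 8893642.61 / 17976 = 494.7509... → 494.75.

494.75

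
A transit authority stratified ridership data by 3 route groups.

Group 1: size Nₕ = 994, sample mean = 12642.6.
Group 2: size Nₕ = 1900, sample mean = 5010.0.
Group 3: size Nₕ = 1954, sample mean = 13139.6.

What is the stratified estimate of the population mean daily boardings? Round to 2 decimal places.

9851.59

x̄_st = (Σ Nₕx̄ₕ) / (Σ Nₕ) = (994·12642.6 + 1900·5010.0 + 1954·13139.6) / 4848
= 47760522.8 / 4848 = 9851.5930... → 9851.59.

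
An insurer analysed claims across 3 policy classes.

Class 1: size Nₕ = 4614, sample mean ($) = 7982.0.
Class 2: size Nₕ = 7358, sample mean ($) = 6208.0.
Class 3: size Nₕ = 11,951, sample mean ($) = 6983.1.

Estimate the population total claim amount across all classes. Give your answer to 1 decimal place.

Estimate total by summing Nₕ·x̄ₕ over strata.
4614·7982.0 + 7358·6208.0 + 11951·6983.1 = 36828948 + 45678464 + 83455028.1 = 165962440.1.

165962440.1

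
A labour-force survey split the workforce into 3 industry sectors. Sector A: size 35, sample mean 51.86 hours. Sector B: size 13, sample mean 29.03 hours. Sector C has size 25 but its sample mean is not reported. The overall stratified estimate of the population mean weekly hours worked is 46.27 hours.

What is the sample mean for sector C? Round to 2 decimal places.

Σ Nₕx̄ₕ = N·μ, so 25·x̄_C = 73·46.27 − (35·51.86 + 13·29.03).
= 3377.71 − 2192.49 = 1185.22.
x̄_C = 1185.22 / 25 = 47.4088 → 47.41.

47.41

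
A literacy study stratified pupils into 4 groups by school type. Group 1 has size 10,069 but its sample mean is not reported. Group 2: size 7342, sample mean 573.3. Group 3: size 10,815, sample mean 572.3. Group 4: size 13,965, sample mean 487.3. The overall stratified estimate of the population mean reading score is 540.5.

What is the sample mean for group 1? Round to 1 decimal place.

N = 10069 + 7342 + 10815 + 13965 = 42191.
Overall total = μ·N = 540.5·42191 = 22804235.5.
Subtract the known strata: 7342·573.3 + 10815·572.3 + 13965·487.3 = 17203737.6.
Remaining total for group 1: 22804235.5 − 17203737.6 = 5600497.9.
Divide by its size: 5600497.9 / 10069 = 556.212... → 556.2.

556.2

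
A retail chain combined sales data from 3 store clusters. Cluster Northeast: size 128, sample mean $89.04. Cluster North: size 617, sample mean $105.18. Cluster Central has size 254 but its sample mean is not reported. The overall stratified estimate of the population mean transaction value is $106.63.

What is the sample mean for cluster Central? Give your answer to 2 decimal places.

Σ Nₕx̄ₕ = N·μ, so 254·x̄_Central = 999·106.63 − (128·89.04 + 617·105.18).
= 106523.37 − 76293.18 = 30230.19.
x̄_Central = 30230.19 / 254 = 119.0165... → 119.02.

119.02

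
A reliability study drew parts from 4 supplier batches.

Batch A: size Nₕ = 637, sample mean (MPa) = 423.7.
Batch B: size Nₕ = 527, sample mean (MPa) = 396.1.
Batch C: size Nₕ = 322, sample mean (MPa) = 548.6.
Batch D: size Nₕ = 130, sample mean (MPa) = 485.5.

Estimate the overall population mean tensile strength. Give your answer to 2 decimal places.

444.56

N = 637 + 527 + 322 + 130 = 1616.
The stratified mean weights each stratum mean by its population share Nₕ/N.
Σ Nₕx̄ₕ = 637·423.7 + 527·396.1 + 322·548.6 + 130·485.5 = 269896.9 + 208744.7 + 176649.2 + 63115 = 718405.8.
Divide by N: 718405.8 / 1616 = 444.5580... → 444.56.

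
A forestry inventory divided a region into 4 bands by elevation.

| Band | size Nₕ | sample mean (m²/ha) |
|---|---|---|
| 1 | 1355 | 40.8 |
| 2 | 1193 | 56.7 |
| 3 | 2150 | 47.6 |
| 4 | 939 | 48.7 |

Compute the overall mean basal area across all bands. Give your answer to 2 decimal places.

48.07

x̄_st = (Σ Nₕx̄ₕ) / (Σ Nₕ) = (1355·40.8 + 1193·56.7 + 2150·47.6 + 939·48.7) / 5637
= 270996.4 / 5637 = 48.0746... → 48.07.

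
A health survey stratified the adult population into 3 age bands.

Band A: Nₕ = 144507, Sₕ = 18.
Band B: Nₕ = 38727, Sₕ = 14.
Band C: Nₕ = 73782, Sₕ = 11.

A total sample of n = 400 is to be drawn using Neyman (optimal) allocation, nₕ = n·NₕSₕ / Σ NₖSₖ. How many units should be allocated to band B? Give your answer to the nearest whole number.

A: NₕSₕ = 144507·18 = 2601126
B: NₕSₕ = 38727·14 = 542178
C: NₕSₕ = 73782·11 = 811602
Σ NₕSₕ = 3954906.
n_B = 400·542178/3954906 = 54.836... → 55.

55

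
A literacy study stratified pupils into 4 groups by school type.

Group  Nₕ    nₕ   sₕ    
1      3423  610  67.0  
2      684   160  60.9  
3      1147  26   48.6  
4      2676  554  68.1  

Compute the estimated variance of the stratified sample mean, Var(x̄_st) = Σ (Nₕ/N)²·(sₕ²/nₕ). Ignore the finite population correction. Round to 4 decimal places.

N = 7930. Term for each stratum: Wₕ²sₕ²/nₕ.
Var(x̄_st) = 1.3711570 + 0.1724568 + 1.9005515 + 0.9532577 = 4.3974231 → 4.3974.

4.3974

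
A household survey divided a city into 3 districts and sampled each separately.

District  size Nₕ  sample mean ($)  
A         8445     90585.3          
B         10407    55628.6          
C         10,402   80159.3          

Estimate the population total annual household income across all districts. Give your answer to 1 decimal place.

2177736737.3

A: 8445·90585.3 = 764992858.5
B: 10407·55628.6 = 578926840.2
C: 10402·80159.3 = 833817038.6
τ̂ = Σ Nₕx̄ₕ = 2177736737.3.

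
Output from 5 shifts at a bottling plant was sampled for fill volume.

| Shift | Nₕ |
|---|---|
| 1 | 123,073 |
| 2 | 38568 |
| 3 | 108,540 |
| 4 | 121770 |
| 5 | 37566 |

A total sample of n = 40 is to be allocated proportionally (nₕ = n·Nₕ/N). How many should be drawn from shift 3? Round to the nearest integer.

10

N = 123073 + 38568 + 108540 + 121770 + 37566 = 429517.
n_3 = 40·108540/429517 = 10.108... → 10.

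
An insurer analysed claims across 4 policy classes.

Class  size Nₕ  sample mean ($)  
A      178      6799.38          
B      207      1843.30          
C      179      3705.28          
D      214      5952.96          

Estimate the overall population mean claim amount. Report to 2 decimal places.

4536.03

x̄_st = (Σ Nₕx̄ₕ) / (Σ Nₕ) = (178·6799.38 + 207·1843.30 + 179·3705.28 + 214·5952.96) / 778
= 3529031.3 / 778 = 4536.0299... → 4536.03.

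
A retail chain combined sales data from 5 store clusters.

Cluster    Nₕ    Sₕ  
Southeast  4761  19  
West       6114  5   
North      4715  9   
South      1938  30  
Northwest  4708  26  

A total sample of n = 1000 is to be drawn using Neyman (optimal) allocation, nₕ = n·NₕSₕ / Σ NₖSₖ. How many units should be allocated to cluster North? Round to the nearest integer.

Σ NₕSₕ = 4761·19 + 6114·5 + 4715·9 + 1938·30 + 4708·26 = 344012.
Share for North: 42435/344012 = 0.12335.
n_North = 1000 × 0.12335 = 123.353... → 123.

123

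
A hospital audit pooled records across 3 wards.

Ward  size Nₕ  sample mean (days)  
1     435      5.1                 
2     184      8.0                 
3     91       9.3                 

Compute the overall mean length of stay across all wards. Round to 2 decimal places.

6.39

x̄_st = (Σ Nₕx̄ₕ) / (Σ Nₕ) = (435·5.1 + 184·8.0 + 91·9.3) / 710
= 4536.8 / 710 = 6.3899... → 6.39.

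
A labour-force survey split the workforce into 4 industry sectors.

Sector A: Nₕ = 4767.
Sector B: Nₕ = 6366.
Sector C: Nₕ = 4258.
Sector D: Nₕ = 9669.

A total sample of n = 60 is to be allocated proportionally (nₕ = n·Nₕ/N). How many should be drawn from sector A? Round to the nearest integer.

N = 4767 + 6366 + 4258 + 9669 = 25060.
n_A = 60·4767/25060 = 11.413... → 11.

11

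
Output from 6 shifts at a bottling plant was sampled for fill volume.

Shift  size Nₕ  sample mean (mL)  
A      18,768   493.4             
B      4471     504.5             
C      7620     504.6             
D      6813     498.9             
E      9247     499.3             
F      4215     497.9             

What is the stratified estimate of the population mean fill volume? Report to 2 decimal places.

498.21

N = 18768 + 4471 + 7620 + 6813 + 9247 + 4215 = 51134.
The stratified mean weights each stratum mean by its population share Nₕ/N.
Σ Nₕx̄ₕ = 18768·493.4 + 4471·504.5 + 7620·504.6 + 6813·498.9 + 9247·499.3 + 4215·497.9 = 9260131.2 + 2255619.5 + 3845052 + 3399005.7 + 4617027.1 + 2098648.5 = 25475484.
Divide by N: 25475484 / 51134 = 498.2103... → 498.21.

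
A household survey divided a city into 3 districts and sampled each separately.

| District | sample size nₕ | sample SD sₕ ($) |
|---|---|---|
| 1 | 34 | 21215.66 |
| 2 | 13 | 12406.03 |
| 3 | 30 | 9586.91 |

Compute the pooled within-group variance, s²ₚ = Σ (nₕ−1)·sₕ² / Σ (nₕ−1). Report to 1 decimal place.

261698797.1

Degrees of freedom: 33 + 12 + 29 = 74.
Σ(nₕ−1)sₕ² = 33·450104229.2356 + 12·153909580.3609 + 29·91908843.3481 = 19365710986.2005.
s²ₚ = 19365710986.2005 / 74 = 261698797.111... → 261698797.1.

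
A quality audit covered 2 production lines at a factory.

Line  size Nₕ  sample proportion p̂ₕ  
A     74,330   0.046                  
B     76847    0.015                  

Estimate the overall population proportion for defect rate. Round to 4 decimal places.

0.0302

N = 74330 + 76847 = 151177.
Overall proportion = Σ (Nₕ/N)·p̂ₕ.
Σ Nₕp̂ₕ = 3419.18 + 1152.705 = 4571.885.
4571.885 / 151177 = 0.030242... → 0.0302.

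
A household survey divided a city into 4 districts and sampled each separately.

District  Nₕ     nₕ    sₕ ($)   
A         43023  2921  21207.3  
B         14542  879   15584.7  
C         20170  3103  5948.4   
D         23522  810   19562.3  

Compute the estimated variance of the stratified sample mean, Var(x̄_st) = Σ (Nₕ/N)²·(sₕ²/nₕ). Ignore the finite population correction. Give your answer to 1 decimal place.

N = 101257; Wₕ = Nₕ/N.
district A: (43023/101257)²·21207.3²/2921 = 27796.5228
district B: (14542/101257)²·15584.7²/879 = 5699.0988
district C: (20170/101257)²·5948.4²/3103 = 452.4600
district D: (23522/101257)²·19562.3²/810 = 25494.8928
Sum = 59442.9745 → 59443.0.

59443.0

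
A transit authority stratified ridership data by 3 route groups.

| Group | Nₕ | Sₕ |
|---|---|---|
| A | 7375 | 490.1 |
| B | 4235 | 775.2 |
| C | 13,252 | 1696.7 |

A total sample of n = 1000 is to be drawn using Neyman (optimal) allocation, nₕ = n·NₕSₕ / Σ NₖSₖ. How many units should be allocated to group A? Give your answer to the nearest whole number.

Σ NₕSₕ = 7375·490.1 + 4235·775.2 + 13252·1696.7 = 29382127.9.
Share for A: 3614487.5/29382127.9 = 0.12302.
n_A = 1000 × 0.12302 = 123.017... → 123.

123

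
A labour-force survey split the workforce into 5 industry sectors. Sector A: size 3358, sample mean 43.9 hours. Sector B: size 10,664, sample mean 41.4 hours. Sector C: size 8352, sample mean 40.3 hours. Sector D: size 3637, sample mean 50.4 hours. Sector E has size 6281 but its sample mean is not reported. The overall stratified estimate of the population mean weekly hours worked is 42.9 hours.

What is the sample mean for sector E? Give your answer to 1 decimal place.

N = 3358 + 10664 + 8352 + 3637 + 6281 = 32292.
Overall total = μ·N = 42.9·32292 = 1385326.8.
Subtract the known strata: 3358·43.9 + 10664·41.4 + 8352·40.3 + 3637·50.4 = 1108796.2.
Remaining total for sector E: 1385326.8 − 1108796.2 = 276530.6.
Divide by its size: 276530.6 / 6281 = 44.027... → 44.0.

44.0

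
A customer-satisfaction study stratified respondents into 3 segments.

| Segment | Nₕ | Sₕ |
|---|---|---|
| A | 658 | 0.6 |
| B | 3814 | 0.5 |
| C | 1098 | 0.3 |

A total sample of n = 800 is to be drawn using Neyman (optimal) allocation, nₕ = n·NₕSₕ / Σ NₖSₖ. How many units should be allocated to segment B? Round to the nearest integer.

580

A: NₕSₕ = 658·0.6 = 394.8
B: NₕSₕ = 3814·0.5 = 1907
C: NₕSₕ = 1098·0.3 = 329.4
Σ NₕSₕ = 2631.2.
n_B = 800·1907/2631.2 = 579.811... → 580.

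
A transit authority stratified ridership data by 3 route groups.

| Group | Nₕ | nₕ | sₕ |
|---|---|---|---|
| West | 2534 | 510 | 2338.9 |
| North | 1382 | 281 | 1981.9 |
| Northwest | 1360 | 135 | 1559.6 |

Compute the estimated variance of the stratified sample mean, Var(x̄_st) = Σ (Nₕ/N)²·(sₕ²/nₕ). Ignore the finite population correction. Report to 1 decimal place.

N = 5276; Wₕ = Nₕ/N.
group West: (2534/5276)²·2338.9²/510 = 2474.3252
group North: (1382/5276)²·1981.9²/281 = 959.0995
group Northwest: (1360/5276)²·1559.6²/135 = 1197.1841
Sum = 4630.6088 → 4630.6.

4630.6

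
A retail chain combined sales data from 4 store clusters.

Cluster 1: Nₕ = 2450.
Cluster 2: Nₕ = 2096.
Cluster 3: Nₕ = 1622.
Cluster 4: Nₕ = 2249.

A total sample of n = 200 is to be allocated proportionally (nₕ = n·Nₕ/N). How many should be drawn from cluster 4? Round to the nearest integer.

Share of cluster 4 = 2249/8417 = 0.26720.
Allocate 200 × 0.26720 = 53.439... → 53.

53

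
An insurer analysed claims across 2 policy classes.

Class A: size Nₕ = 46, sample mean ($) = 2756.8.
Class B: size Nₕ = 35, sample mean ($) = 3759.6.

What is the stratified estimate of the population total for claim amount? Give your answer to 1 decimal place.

A: 46·2756.8 = 126812.8
B: 35·3759.6 = 131586
τ̂ = Σ Nₕx̄ₕ = 258398.8.

258398.8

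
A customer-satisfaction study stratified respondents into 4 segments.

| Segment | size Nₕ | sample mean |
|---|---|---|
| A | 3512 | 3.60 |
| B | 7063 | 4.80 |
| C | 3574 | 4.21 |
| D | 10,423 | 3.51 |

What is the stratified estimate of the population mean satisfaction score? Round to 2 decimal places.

4.00

x̄_st = (Σ Nₕx̄ₕ) / (Σ Nₕ) = (3512·3.60 + 7063·4.80 + 3574·4.21 + 10423·3.51) / 24572
= 98176.87 / 24572 = 3.9955... → 4.00.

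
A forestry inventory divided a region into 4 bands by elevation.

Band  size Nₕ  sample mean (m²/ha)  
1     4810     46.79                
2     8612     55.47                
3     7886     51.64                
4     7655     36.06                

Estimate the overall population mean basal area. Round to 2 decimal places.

47.86

N = 4810 + 8612 + 7886 + 7655 = 28963.
Weight each subgroup mean by Nₕ/N and sum.
Σ Nₕx̄ₕ = 4810·46.79 + 8612·55.47 + 7886·51.64 + 7655·36.06 = 225059.9 + 477707.64 + 407233.04 + 276039.3 = 1386039.88.
Divide by N: 1386039.88 / 28963 = 47.8555... → 47.86.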